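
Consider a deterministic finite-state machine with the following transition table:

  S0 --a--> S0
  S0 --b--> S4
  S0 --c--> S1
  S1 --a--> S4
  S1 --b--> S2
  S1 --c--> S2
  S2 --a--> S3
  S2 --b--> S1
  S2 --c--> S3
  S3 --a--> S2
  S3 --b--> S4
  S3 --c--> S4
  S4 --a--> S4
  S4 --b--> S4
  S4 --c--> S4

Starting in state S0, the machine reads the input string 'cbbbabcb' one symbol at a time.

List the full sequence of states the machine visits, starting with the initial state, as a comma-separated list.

Answer: S0, S1, S2, S1, S2, S3, S4, S4, S4

Derivation:
Start: S0
  read 'c': S0 --c--> S1
  read 'b': S1 --b--> S2
  read 'b': S2 --b--> S1
  read 'b': S1 --b--> S2
  read 'a': S2 --a--> S3
  read 'b': S3 --b--> S4
  read 'c': S4 --c--> S4
  read 'b': S4 --b--> S4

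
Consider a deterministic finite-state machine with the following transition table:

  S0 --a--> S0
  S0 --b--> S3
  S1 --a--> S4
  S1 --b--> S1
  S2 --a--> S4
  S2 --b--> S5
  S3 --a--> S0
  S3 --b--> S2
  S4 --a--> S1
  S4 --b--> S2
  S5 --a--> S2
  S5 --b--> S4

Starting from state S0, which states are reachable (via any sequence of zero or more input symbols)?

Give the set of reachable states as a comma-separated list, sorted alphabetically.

BFS from S0:
  visit S0: S0--a-->S0 (seen), S0--b-->S3 (new)
  visit S3: S3--a-->S0 (seen), S3--b-->S2 (new)
  visit S2: S2--a-->S4 (new), S2--b-->S5 (new)
  visit S4: S4--a-->S1 (new), S4--b-->S2 (seen)
  visit S5: S5--a-->S2 (seen), S5--b-->S4 (seen)
  visit S1: S1--a-->S4 (seen), S1--b-->S1 (seen)

Answer: S0, S1, S2, S3, S4, S5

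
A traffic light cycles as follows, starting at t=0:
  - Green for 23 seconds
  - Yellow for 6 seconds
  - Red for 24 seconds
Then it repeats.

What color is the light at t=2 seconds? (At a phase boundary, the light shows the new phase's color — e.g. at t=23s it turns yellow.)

Answer: green

Derivation:
Cycle length = 23 + 6 + 24 = 53s
t = 2, phase_t = 2 mod 53 = 2
2 < 23 (green end) → GREEN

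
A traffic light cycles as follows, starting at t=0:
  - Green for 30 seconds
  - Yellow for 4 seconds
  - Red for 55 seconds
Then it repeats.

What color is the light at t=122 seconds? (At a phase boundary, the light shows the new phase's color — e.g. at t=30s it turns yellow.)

Cycle length = 30 + 4 + 55 = 89s
t = 122, phase_t = 122 mod 89 = 33
30 <= 33 < 34 (yellow end) → YELLOW

Answer: yellow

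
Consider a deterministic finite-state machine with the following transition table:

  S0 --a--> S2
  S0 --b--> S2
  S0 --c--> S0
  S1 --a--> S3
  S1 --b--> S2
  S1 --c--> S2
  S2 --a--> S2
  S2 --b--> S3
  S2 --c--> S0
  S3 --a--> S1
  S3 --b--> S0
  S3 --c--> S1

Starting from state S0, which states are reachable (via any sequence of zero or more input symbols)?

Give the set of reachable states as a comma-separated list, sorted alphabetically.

Answer: S0, S1, S2, S3

Derivation:
BFS from S0:
  visit S0: S0--a-->S2 (new), S0--b-->S2 (seen), S0--c-->S0 (seen)
  visit S2: S2--a-->S2 (seen), S2--b-->S3 (new), S2--c-->S0 (seen)
  visit S3: S3--a-->S1 (new), S3--b-->S0 (seen), S3--c-->S1 (seen)
  visit S1: S1--a-->S3 (seen), S1--b-->S2 (seen), S1--c-->S2 (seen)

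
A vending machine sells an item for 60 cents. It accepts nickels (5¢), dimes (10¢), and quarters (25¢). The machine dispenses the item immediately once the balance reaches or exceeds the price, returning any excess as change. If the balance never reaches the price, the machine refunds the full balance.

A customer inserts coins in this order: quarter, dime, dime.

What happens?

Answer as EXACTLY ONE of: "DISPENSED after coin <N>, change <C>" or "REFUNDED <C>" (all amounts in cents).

Price: 60¢
Coin 1 (quarter, 25¢): balance = 25¢
Coin 2 (dime, 10¢): balance = 35¢
Coin 3 (dime, 10¢): balance = 45¢
All coins inserted, balance 45¢ < price 60¢ → REFUND 45¢

Answer: REFUNDED 45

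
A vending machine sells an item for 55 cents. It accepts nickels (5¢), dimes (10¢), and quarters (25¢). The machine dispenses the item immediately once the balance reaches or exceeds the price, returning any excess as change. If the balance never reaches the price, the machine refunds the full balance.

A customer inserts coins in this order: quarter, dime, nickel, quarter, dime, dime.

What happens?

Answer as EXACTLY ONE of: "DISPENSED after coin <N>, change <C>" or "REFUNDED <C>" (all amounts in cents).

Price: 55¢
Coin 1 (quarter, 25¢): balance = 25¢
Coin 2 (dime, 10¢): balance = 35¢
Coin 3 (nickel, 5¢): balance = 40¢
Coin 4 (quarter, 25¢): balance = 65¢
  → balance >= price → DISPENSE, change = 65 - 55 = 10¢

Answer: DISPENSED after coin 4, change 10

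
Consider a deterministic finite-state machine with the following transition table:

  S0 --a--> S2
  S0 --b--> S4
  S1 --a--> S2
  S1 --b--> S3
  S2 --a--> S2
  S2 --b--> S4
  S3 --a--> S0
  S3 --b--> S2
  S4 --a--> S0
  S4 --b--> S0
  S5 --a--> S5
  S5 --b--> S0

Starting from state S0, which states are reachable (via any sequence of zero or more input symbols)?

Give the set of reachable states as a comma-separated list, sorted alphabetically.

Answer: S0, S2, S4

Derivation:
BFS from S0:
  visit S0: S0--a-->S2 (new), S0--b-->S4 (new)
  visit S2: S2--a-->S2 (seen), S2--b-->S4 (seen)
  visit S4: S4--a-->S0 (seen), S4--b-->S0 (seen)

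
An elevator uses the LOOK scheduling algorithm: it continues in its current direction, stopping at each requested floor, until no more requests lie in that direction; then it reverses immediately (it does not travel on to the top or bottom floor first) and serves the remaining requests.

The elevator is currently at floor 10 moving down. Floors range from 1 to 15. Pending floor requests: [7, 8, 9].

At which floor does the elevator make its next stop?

Answer: 9

Derivation:
Current floor: 10, direction: down
Requests above: []
Requests below: [7, 8, 9]
Moving down and requests lie below → nearest below is max([7, 8, 9]) = 9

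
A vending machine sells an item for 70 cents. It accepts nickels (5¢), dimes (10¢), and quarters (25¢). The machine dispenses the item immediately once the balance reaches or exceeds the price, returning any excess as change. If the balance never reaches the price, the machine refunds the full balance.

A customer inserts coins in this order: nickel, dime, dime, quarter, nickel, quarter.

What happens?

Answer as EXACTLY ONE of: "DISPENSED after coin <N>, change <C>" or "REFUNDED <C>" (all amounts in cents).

Price: 70¢
Coin 1 (nickel, 5¢): balance = 5¢
Coin 2 (dime, 10¢): balance = 15¢
Coin 3 (dime, 10¢): balance = 25¢
Coin 4 (quarter, 25¢): balance = 50¢
Coin 5 (nickel, 5¢): balance = 55¢
Coin 6 (quarter, 25¢): balance = 80¢
  → balance >= price → DISPENSE, change = 80 - 70 = 10¢

Answer: DISPENSED after coin 6, change 10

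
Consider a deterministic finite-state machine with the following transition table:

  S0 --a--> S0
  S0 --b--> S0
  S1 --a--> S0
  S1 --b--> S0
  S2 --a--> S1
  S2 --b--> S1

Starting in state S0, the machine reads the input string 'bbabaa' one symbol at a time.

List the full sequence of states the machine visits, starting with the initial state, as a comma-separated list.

Answer: S0, S0, S0, S0, S0, S0, S0

Derivation:
Start: S0
  read 'b': S0 --b--> S0
  read 'b': S0 --b--> S0
  read 'a': S0 --a--> S0
  read 'b': S0 --b--> S0
  read 'a': S0 --a--> S0
  read 'a': S0 --a--> S0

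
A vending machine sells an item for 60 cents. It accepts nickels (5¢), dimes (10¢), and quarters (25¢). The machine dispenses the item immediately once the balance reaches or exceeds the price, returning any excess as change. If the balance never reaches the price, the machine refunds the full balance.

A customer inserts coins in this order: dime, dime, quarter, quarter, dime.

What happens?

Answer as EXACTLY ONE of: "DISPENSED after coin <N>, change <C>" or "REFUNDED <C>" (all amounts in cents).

Answer: DISPENSED after coin 4, change 10

Derivation:
Price: 60¢
Coin 1 (dime, 10¢): balance = 10¢
Coin 2 (dime, 10¢): balance = 20¢
Coin 3 (quarter, 25¢): balance = 45¢
Coin 4 (quarter, 25¢): balance = 70¢
  → balance >= price → DISPENSE, change = 70 - 60 = 10¢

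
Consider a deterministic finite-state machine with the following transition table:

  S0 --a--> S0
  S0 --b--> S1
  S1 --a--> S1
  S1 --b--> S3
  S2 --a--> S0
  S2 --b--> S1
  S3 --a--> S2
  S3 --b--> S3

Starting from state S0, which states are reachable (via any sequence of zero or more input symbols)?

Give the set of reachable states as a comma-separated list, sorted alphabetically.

Answer: S0, S1, S2, S3

Derivation:
BFS from S0:
  visit S0: S0--a-->S0 (seen), S0--b-->S1 (new)
  visit S1: S1--a-->S1 (seen), S1--b-->S3 (new)
  visit S3: S3--a-->S2 (new), S3--b-->S3 (seen)
  visit S2: S2--a-->S0 (seen), S2--b-->S1 (seen)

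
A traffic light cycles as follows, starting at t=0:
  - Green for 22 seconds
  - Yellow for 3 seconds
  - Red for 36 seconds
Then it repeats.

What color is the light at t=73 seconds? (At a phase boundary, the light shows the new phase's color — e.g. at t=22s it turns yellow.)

Answer: green

Derivation:
Cycle length = 22 + 3 + 36 = 61s
t = 73, phase_t = 73 mod 61 = 12
12 < 22 (green end) → GREEN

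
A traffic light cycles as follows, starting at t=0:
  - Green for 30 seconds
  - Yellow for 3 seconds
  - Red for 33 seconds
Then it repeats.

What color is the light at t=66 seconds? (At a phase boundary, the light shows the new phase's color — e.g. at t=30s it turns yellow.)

Answer: green

Derivation:
Cycle length = 30 + 3 + 33 = 66s
t = 66, phase_t = 66 mod 66 = 0
0 < 30 (green end) → GREEN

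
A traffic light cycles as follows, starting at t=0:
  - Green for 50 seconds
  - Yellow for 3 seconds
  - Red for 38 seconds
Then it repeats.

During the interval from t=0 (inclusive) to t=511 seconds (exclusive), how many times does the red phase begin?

Answer: 6

Derivation:
Cycle = 50+3+38 = 91s
red phase starts at t = k*91 + 53 for k=0,1,2,...
Need k*91+53 < 511 → k < 5.033
k ∈ {0, ..., 5} → 6 starts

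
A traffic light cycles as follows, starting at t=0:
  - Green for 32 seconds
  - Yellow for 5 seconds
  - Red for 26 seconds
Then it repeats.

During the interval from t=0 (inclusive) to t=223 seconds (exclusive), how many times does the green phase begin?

Answer: 4

Derivation:
Cycle = 32+5+26 = 63s
green phase starts at t = k*63 + 0 for k=0,1,2,...
Need k*63+0 < 223 → k < 3.540
k ∈ {0, ..., 3} → 4 starts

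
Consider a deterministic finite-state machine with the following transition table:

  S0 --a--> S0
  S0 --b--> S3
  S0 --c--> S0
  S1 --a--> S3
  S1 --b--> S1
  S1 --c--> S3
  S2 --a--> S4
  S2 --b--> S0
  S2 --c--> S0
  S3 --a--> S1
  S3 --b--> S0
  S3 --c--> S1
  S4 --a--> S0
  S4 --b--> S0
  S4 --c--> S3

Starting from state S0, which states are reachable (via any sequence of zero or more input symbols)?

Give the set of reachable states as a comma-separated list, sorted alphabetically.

Answer: S0, S1, S3

Derivation:
BFS from S0:
  visit S0: S0--a-->S0 (seen), S0--b-->S3 (new), S0--c-->S0 (seen)
  visit S3: S3--a-->S1 (new), S3--b-->S0 (seen), S3--c-->S1 (seen)
  visit S1: S1--a-->S3 (seen), S1--b-->S1 (seen), S1--c-->S3 (seen)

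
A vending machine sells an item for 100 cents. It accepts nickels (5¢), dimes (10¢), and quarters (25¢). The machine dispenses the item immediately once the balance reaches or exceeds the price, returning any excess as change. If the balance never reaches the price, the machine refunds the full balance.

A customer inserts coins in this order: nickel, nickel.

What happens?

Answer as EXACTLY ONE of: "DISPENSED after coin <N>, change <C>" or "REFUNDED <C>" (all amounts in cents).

Price: 100¢
Coin 1 (nickel, 5¢): balance = 5¢
Coin 2 (nickel, 5¢): balance = 10¢
All coins inserted, balance 10¢ < price 100¢ → REFUND 10¢

Answer: REFUNDED 10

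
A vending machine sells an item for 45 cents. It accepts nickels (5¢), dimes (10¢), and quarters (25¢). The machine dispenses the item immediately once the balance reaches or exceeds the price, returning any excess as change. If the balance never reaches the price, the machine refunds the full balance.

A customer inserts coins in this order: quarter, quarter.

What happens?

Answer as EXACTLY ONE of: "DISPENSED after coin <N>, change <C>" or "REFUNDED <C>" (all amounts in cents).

Price: 45¢
Coin 1 (quarter, 25¢): balance = 25¢
Coin 2 (quarter, 25¢): balance = 50¢
  → balance >= price → DISPENSE, change = 50 - 45 = 5¢

Answer: DISPENSED after coin 2, change 5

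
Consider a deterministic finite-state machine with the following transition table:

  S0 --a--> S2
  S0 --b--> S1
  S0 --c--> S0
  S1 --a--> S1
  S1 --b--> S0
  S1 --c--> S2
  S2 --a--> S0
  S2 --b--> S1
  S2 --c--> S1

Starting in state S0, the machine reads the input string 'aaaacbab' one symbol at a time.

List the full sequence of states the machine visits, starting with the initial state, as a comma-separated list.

Answer: S0, S2, S0, S2, S0, S0, S1, S1, S0

Derivation:
Start: S0
  read 'a': S0 --a--> S2
  read 'a': S2 --a--> S0
  read 'a': S0 --a--> S2
  read 'a': S2 --a--> S0
  read 'c': S0 --c--> S0
  read 'b': S0 --b--> S1
  read 'a': S1 --a--> S1
  read 'b': S1 --b--> S0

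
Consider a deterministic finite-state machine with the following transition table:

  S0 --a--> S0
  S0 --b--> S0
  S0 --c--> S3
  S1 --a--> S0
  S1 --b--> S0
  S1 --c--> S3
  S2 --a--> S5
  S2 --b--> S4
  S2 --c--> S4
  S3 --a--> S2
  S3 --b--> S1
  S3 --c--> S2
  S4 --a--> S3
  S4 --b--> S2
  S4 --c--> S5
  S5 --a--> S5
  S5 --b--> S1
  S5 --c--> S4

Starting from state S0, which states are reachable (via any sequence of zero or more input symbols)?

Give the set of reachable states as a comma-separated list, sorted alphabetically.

Answer: S0, S1, S2, S3, S4, S5

Derivation:
BFS from S0:
  visit S0: S0--a-->S0 (seen), S0--b-->S0 (seen), S0--c-->S3 (new)
  visit S3: S3--a-->S2 (new), S3--b-->S1 (new), S3--c-->S2 (seen)
  visit S2: S2--a-->S5 (new), S2--b-->S4 (new), S2--c-->S4 (seen)
  visit S1: S1--a-->S0 (seen), S1--b-->S0 (seen), S1--c-->S3 (seen)
  visit S5: S5--a-->S5 (seen), S5--b-->S1 (seen), S5--c-->S4 (seen)
  visit S4: S4--a-->S3 (seen), S4--b-->S2 (seen), S4--c-->S5 (seen)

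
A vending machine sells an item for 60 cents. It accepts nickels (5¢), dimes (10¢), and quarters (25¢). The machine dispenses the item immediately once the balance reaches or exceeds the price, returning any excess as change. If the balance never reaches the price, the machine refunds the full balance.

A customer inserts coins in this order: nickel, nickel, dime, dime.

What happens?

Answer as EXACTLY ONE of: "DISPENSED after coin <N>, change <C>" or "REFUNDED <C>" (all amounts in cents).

Price: 60¢
Coin 1 (nickel, 5¢): balance = 5¢
Coin 2 (nickel, 5¢): balance = 10¢
Coin 3 (dime, 10¢): balance = 20¢
Coin 4 (dime, 10¢): balance = 30¢
All coins inserted, balance 30¢ < price 60¢ → REFUND 30¢

Answer: REFUNDED 30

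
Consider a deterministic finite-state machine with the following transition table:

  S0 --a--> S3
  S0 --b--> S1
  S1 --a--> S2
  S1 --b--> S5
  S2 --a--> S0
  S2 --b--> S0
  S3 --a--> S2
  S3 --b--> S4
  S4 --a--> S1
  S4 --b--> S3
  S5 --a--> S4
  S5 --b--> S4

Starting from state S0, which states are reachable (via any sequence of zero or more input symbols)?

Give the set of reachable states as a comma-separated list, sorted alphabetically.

BFS from S0:
  visit S0: S0--a-->S3 (new), S0--b-->S1 (new)
  visit S3: S3--a-->S2 (new), S3--b-->S4 (new)
  visit S1: S1--a-->S2 (seen), S1--b-->S5 (new)
  visit S2: S2--a-->S0 (seen), S2--b-->S0 (seen)
  visit S4: S4--a-->S1 (seen), S4--b-->S3 (seen)
  visit S5: S5--a-->S4 (seen), S5--b-->S4 (seen)

Answer: S0, S1, S2, S3, S4, S5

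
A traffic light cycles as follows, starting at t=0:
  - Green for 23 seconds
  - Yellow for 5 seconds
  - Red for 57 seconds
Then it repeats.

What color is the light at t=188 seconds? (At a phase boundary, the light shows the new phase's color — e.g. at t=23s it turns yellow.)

Cycle length = 23 + 5 + 57 = 85s
t = 188, phase_t = 188 mod 85 = 18
18 < 23 (green end) → GREEN

Answer: green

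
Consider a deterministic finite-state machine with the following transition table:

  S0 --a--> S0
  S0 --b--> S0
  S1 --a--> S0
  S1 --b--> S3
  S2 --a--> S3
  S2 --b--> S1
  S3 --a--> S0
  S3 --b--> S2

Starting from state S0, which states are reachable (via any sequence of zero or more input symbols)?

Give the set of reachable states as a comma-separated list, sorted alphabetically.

Answer: S0

Derivation:
BFS from S0:
  visit S0: S0--a-->S0 (seen), S0--b-->S0 (seen)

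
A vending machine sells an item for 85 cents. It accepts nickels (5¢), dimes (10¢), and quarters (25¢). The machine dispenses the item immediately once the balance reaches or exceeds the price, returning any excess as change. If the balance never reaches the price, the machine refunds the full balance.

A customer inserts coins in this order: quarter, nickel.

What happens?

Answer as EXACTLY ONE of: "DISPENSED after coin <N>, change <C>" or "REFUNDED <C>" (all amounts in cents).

Answer: REFUNDED 30

Derivation:
Price: 85¢
Coin 1 (quarter, 25¢): balance = 25¢
Coin 2 (nickel, 5¢): balance = 30¢
All coins inserted, balance 30¢ < price 85¢ → REFUND 30¢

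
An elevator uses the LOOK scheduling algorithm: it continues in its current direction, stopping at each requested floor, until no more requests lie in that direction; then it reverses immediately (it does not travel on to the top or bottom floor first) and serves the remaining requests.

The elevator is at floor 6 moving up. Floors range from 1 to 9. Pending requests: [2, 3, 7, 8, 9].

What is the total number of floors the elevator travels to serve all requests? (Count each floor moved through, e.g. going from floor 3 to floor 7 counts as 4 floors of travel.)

Start at floor 6 moving up, LOOK stop order: [7, 8, 9, 3, 2]
  6 → 7: |7-6| = 1, total = 1
  7 → 8: |8-7| = 1, total = 2
  8 → 9: |9-8| = 1, total = 3
  9 → 3: |3-9| = 6, total = 9
  3 → 2: |2-3| = 1, total = 10

Answer: 10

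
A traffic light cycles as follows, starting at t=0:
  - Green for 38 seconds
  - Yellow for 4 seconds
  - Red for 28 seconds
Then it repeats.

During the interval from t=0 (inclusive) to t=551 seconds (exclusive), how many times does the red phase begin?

Cycle = 38+4+28 = 70s
red phase starts at t = k*70 + 42 for k=0,1,2,...
Need k*70+42 < 551 → k < 7.271
k ∈ {0, ..., 7} → 8 starts

Answer: 8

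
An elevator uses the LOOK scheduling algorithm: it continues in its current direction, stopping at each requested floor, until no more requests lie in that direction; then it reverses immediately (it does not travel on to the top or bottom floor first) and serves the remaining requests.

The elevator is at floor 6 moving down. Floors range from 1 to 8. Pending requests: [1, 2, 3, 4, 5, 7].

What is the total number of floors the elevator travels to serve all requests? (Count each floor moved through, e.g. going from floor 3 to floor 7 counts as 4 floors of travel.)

Start at floor 6 moving down, LOOK stop order: [5, 4, 3, 2, 1, 7]
  6 → 5: |5-6| = 1, total = 1
  5 → 4: |4-5| = 1, total = 2
  4 → 3: |3-4| = 1, total = 3
  3 → 2: |2-3| = 1, total = 4
  2 → 1: |1-2| = 1, total = 5
  1 → 7: |7-1| = 6, total = 11

Answer: 11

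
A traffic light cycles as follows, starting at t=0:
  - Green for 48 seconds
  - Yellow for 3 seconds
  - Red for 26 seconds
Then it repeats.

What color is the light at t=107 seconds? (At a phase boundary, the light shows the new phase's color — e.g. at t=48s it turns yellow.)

Answer: green

Derivation:
Cycle length = 48 + 3 + 26 = 77s
t = 107, phase_t = 107 mod 77 = 30
30 < 48 (green end) → GREEN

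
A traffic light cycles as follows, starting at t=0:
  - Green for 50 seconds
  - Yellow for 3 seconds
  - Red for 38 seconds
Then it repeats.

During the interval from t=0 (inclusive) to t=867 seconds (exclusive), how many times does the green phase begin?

Cycle = 50+3+38 = 91s
green phase starts at t = k*91 + 0 for k=0,1,2,...
Need k*91+0 < 867 → k < 9.527
k ∈ {0, ..., 9} → 10 starts

Answer: 10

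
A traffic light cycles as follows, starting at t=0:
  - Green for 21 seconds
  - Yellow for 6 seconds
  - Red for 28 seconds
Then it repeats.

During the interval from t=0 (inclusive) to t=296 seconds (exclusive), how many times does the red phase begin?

Answer: 5

Derivation:
Cycle = 21+6+28 = 55s
red phase starts at t = k*55 + 27 for k=0,1,2,...
Need k*55+27 < 296 → k < 4.891
k ∈ {0, ..., 4} → 5 starts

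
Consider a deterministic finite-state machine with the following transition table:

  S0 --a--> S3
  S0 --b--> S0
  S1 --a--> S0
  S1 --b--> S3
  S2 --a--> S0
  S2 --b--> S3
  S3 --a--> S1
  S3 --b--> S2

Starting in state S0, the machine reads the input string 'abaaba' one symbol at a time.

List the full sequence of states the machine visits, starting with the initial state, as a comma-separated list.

Start: S0
  read 'a': S0 --a--> S3
  read 'b': S3 --b--> S2
  read 'a': S2 --a--> S0
  read 'a': S0 --a--> S3
  read 'b': S3 --b--> S2
  read 'a': S2 --a--> S0

Answer: S0, S3, S2, S0, S3, S2, S0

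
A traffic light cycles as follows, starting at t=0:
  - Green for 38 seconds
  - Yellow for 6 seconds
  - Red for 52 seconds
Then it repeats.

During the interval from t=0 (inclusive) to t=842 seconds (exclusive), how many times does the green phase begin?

Cycle = 38+6+52 = 96s
green phase starts at t = k*96 + 0 for k=0,1,2,...
Need k*96+0 < 842 → k < 8.771
k ∈ {0, ..., 8} → 9 starts

Answer: 9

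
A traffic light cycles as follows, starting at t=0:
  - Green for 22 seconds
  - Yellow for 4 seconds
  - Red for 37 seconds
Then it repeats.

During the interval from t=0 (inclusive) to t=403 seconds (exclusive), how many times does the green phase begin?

Cycle = 22+4+37 = 63s
green phase starts at t = k*63 + 0 for k=0,1,2,...
Need k*63+0 < 403 → k < 6.397
k ∈ {0, ..., 6} → 7 starts

Answer: 7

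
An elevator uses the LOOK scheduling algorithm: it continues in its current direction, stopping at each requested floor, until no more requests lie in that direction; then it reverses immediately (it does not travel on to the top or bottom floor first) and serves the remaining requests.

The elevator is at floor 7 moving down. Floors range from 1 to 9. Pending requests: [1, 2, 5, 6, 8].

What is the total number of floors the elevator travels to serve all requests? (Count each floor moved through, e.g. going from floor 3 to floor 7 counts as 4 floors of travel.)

Start at floor 7 moving down, LOOK stop order: [6, 5, 2, 1, 8]
  7 → 6: |6-7| = 1, total = 1
  6 → 5: |5-6| = 1, total = 2
  5 → 2: |2-5| = 3, total = 5
  2 → 1: |1-2| = 1, total = 6
  1 → 8: |8-1| = 7, total = 13

Answer: 13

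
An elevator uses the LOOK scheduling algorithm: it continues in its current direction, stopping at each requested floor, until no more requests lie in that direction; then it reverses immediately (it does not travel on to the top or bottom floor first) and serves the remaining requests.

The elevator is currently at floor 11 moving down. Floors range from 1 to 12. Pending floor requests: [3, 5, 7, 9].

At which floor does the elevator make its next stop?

Current floor: 11, direction: down
Requests above: []
Requests below: [3, 5, 7, 9]
Moving down and requests lie below → nearest below is max([3, 5, 7, 9]) = 9

Answer: 9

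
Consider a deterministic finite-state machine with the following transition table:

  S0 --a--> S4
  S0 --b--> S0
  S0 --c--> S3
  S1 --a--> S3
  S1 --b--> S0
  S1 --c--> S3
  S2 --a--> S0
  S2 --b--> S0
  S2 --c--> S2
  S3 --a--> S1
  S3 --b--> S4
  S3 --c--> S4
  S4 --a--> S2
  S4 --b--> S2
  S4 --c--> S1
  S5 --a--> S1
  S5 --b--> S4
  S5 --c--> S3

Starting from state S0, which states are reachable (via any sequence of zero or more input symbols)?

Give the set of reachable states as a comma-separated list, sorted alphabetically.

BFS from S0:
  visit S0: S0--a-->S4 (new), S0--b-->S0 (seen), S0--c-->S3 (new)
  visit S4: S4--a-->S2 (new), S4--b-->S2 (seen), S4--c-->S1 (new)
  visit S3: S3--a-->S1 (seen), S3--b-->S4 (seen), S3--c-->S4 (seen)
  visit S2: S2--a-->S0 (seen), S2--b-->S0 (seen), S2--c-->S2 (seen)
  visit S1: S1--a-->S3 (seen), S1--b-->S0 (seen), S1--c-->S3 (seen)

Answer: S0, S1, S2, S3, S4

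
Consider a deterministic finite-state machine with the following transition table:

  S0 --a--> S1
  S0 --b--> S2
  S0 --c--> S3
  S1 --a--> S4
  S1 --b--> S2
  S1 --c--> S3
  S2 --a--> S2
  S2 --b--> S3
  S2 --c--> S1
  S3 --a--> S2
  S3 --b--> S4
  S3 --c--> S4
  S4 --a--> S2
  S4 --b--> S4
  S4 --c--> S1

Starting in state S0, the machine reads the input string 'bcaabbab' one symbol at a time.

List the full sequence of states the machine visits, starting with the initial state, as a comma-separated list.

Answer: S0, S2, S1, S4, S2, S3, S4, S2, S3

Derivation:
Start: S0
  read 'b': S0 --b--> S2
  read 'c': S2 --c--> S1
  read 'a': S1 --a--> S4
  read 'a': S4 --a--> S2
  read 'b': S2 --b--> S3
  read 'b': S3 --b--> S4
  read 'a': S4 --a--> S2
  read 'b': S2 --b--> S3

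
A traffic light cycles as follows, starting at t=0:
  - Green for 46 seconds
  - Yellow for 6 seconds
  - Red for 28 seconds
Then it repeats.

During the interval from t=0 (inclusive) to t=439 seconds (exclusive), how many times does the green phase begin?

Cycle = 46+6+28 = 80s
green phase starts at t = k*80 + 0 for k=0,1,2,...
Need k*80+0 < 439 → k < 5.487
k ∈ {0, ..., 5} → 6 starts

Answer: 6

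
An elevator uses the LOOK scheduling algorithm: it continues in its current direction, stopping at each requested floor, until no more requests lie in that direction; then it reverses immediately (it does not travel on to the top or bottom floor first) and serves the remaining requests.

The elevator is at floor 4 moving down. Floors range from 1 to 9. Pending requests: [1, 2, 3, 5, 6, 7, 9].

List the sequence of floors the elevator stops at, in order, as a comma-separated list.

Current: 4, moving DOWN
Serve below first (descending): [3, 2, 1]
Then reverse, serve above (ascending): [5, 6, 7, 9]

Answer: 3, 2, 1, 5, 6, 7, 9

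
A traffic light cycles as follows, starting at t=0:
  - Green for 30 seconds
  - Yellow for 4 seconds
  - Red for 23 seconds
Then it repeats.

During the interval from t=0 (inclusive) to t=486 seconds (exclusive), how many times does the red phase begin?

Answer: 8

Derivation:
Cycle = 30+4+23 = 57s
red phase starts at t = k*57 + 34 for k=0,1,2,...
Need k*57+34 < 486 → k < 7.930
k ∈ {0, ..., 7} → 8 starts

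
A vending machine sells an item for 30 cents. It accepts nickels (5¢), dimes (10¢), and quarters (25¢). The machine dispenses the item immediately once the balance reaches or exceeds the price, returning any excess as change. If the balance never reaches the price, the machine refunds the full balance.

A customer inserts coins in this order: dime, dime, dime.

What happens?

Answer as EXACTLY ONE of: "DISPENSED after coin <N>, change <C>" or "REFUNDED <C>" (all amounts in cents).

Price: 30¢
Coin 1 (dime, 10¢): balance = 10¢
Coin 2 (dime, 10¢): balance = 20¢
Coin 3 (dime, 10¢): balance = 30¢
  → balance >= price → DISPENSE, change = 30 - 30 = 0¢

Answer: DISPENSED after coin 3, change 0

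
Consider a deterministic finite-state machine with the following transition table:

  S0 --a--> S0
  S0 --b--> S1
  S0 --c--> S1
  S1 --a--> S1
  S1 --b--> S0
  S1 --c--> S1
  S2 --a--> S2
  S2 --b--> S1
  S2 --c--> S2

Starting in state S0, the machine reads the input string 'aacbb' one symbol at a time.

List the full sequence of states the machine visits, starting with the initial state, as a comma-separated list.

Start: S0
  read 'a': S0 --a--> S0
  read 'a': S0 --a--> S0
  read 'c': S0 --c--> S1
  read 'b': S1 --b--> S0
  read 'b': S0 --b--> S1

Answer: S0, S0, S0, S1, S0, S1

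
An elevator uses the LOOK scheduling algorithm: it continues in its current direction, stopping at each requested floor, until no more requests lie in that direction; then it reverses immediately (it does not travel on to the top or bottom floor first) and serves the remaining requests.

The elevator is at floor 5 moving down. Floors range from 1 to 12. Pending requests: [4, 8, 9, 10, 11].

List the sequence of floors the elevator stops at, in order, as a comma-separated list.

Answer: 4, 8, 9, 10, 11

Derivation:
Current: 5, moving DOWN
Serve below first (descending): [4]
Then reverse, serve above (ascending): [8, 9, 10, 11]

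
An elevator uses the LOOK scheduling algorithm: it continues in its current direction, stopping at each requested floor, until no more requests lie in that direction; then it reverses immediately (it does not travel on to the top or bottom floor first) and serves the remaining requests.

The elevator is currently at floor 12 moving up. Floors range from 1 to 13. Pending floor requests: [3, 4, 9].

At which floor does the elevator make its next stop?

Answer: 9

Derivation:
Current floor: 12, direction: up
Requests above: []
Requests below: [3, 4, 9]
Moving up but no requests above → reverse; nearest below is max([3, 4, 9]) = 9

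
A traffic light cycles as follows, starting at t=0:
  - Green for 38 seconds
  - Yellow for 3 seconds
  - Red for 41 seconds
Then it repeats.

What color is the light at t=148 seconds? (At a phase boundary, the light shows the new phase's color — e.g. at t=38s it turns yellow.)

Answer: red

Derivation:
Cycle length = 38 + 3 + 41 = 82s
t = 148, phase_t = 148 mod 82 = 66
66 >= 41 → RED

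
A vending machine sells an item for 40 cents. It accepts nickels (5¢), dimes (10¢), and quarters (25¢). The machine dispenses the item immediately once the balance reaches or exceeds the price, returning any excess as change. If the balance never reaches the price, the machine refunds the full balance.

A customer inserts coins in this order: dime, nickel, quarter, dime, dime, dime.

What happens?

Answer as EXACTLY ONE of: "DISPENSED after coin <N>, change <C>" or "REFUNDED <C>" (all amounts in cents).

Price: 40¢
Coin 1 (dime, 10¢): balance = 10¢
Coin 2 (nickel, 5¢): balance = 15¢
Coin 3 (quarter, 25¢): balance = 40¢
  → balance >= price → DISPENSE, change = 40 - 40 = 0¢

Answer: DISPENSED after coin 3, change 0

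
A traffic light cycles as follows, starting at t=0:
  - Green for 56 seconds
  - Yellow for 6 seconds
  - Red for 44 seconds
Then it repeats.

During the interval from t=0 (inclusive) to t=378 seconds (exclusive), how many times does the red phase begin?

Answer: 3

Derivation:
Cycle = 56+6+44 = 106s
red phase starts at t = k*106 + 62 for k=0,1,2,...
Need k*106+62 < 378 → k < 2.981
k ∈ {0, ..., 2} → 3 starts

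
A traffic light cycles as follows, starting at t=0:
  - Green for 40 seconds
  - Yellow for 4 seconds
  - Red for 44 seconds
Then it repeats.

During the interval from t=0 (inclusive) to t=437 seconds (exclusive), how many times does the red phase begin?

Answer: 5

Derivation:
Cycle = 40+4+44 = 88s
red phase starts at t = k*88 + 44 for k=0,1,2,...
Need k*88+44 < 437 → k < 4.466
k ∈ {0, ..., 4} → 5 starts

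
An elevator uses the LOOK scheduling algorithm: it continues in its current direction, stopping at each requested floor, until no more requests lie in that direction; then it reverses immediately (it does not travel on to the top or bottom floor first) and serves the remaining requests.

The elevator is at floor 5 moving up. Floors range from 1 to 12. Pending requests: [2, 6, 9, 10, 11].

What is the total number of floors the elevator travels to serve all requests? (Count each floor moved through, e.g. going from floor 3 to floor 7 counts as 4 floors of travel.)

Start at floor 5 moving up, LOOK stop order: [6, 9, 10, 11, 2]
  5 → 6: |6-5| = 1, total = 1
  6 → 9: |9-6| = 3, total = 4
  9 → 10: |10-9| = 1, total = 5
  10 → 11: |11-10| = 1, total = 6
  11 → 2: |2-11| = 9, total = 15

Answer: 15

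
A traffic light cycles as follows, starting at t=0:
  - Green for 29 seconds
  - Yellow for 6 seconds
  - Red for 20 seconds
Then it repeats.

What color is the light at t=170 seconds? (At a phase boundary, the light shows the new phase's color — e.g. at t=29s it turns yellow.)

Cycle length = 29 + 6 + 20 = 55s
t = 170, phase_t = 170 mod 55 = 5
5 < 29 (green end) → GREEN

Answer: green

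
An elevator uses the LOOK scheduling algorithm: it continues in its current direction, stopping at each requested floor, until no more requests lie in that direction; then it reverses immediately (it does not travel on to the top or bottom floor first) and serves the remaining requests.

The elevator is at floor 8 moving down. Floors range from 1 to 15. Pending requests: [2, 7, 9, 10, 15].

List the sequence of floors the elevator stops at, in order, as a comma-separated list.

Current: 8, moving DOWN
Serve below first (descending): [7, 2]
Then reverse, serve above (ascending): [9, 10, 15]

Answer: 7, 2, 9, 10, 15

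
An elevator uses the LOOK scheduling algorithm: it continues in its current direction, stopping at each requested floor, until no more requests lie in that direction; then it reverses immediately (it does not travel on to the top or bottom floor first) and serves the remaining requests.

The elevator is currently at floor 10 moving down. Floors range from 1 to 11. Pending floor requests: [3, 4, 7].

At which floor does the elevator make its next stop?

Answer: 7

Derivation:
Current floor: 10, direction: down
Requests above: []
Requests below: [3, 4, 7]
Moving down and requests lie below → nearest below is max([3, 4, 7]) = 7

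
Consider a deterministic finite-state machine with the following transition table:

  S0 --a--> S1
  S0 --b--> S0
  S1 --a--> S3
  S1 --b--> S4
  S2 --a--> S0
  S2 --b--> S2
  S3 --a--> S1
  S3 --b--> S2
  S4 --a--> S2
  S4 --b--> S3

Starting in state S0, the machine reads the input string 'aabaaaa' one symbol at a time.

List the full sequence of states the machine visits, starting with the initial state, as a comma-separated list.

Start: S0
  read 'a': S0 --a--> S1
  read 'a': S1 --a--> S3
  read 'b': S3 --b--> S2
  read 'a': S2 --a--> S0
  read 'a': S0 --a--> S1
  read 'a': S1 --a--> S3
  read 'a': S3 --a--> S1

Answer: S0, S1, S3, S2, S0, S1, S3, S1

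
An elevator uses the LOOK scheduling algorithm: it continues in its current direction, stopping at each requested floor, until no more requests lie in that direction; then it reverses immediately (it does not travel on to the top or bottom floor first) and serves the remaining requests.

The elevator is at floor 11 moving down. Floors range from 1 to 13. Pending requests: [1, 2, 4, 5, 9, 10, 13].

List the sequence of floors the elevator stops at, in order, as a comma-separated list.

Current: 11, moving DOWN
Serve below first (descending): [10, 9, 5, 4, 2, 1]
Then reverse, serve above (ascending): [13]

Answer: 10, 9, 5, 4, 2, 1, 13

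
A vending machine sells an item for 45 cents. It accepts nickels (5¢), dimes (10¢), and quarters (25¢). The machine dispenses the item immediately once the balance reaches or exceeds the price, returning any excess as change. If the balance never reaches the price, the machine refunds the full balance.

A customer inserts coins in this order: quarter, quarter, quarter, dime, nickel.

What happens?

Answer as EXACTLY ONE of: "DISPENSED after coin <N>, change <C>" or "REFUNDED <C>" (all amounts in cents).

Price: 45¢
Coin 1 (quarter, 25¢): balance = 25¢
Coin 2 (quarter, 25¢): balance = 50¢
  → balance >= price → DISPENSE, change = 50 - 45 = 5¢

Answer: DISPENSED after coin 2, change 5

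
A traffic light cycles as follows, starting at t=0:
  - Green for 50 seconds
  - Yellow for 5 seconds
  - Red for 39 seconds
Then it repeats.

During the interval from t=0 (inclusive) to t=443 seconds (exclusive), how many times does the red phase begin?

Answer: 5

Derivation:
Cycle = 50+5+39 = 94s
red phase starts at t = k*94 + 55 for k=0,1,2,...
Need k*94+55 < 443 → k < 4.128
k ∈ {0, ..., 4} → 5 starts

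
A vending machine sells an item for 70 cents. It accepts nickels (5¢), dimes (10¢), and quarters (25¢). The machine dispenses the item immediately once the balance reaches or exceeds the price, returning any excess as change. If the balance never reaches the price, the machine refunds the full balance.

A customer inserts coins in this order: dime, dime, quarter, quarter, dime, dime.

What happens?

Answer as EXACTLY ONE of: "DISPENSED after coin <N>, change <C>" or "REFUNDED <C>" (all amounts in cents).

Answer: DISPENSED after coin 4, change 0

Derivation:
Price: 70¢
Coin 1 (dime, 10¢): balance = 10¢
Coin 2 (dime, 10¢): balance = 20¢
Coin 3 (quarter, 25¢): balance = 45¢
Coin 4 (quarter, 25¢): balance = 70¢
  → balance >= price → DISPENSE, change = 70 - 70 = 0¢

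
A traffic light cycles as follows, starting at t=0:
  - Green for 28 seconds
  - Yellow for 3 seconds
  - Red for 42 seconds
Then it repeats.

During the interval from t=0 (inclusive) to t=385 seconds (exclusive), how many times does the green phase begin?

Answer: 6

Derivation:
Cycle = 28+3+42 = 73s
green phase starts at t = k*73 + 0 for k=0,1,2,...
Need k*73+0 < 385 → k < 5.274
k ∈ {0, ..., 5} → 6 starts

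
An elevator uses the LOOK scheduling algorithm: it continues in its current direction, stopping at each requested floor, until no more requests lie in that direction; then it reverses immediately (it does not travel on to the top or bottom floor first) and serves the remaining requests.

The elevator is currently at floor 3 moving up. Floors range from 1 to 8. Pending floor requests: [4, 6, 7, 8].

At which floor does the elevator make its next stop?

Answer: 4

Derivation:
Current floor: 3, direction: up
Requests above: [4, 6, 7, 8]
Requests below: []
Moving up and requests lie above → nearest above is min([4, 6, 7, 8]) = 4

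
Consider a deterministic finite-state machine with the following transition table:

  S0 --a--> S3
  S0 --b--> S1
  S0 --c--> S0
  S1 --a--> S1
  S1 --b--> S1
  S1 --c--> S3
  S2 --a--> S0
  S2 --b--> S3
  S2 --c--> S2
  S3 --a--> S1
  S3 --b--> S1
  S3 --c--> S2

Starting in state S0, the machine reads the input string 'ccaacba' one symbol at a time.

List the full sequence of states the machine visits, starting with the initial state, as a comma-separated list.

Start: S0
  read 'c': S0 --c--> S0
  read 'c': S0 --c--> S0
  read 'a': S0 --a--> S3
  read 'a': S3 --a--> S1
  read 'c': S1 --c--> S3
  read 'b': S3 --b--> S1
  read 'a': S1 --a--> S1

Answer: S0, S0, S0, S3, S1, S3, S1, S1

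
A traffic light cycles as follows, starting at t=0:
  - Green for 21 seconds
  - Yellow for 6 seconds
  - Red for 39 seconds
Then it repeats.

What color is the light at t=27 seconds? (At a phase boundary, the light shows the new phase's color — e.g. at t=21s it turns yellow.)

Cycle length = 21 + 6 + 39 = 66s
t = 27, phase_t = 27 mod 66 = 27
27 >= 27 → RED

Answer: red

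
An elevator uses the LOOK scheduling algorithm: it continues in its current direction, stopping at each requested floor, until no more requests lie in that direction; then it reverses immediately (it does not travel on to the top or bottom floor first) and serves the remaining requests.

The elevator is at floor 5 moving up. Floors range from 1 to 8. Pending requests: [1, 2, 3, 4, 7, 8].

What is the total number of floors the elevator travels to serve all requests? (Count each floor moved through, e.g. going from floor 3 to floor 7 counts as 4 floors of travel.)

Answer: 10

Derivation:
Start at floor 5 moving up, LOOK stop order: [7, 8, 4, 3, 2, 1]
  5 → 7: |7-5| = 2, total = 2
  7 → 8: |8-7| = 1, total = 3
  8 → 4: |4-8| = 4, total = 7
  4 → 3: |3-4| = 1, total = 8
  3 → 2: |2-3| = 1, total = 9
  2 → 1: |1-2| = 1, total = 10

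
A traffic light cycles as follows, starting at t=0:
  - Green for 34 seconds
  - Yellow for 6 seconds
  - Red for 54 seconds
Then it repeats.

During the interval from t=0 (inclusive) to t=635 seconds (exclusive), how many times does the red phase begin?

Answer: 7

Derivation:
Cycle = 34+6+54 = 94s
red phase starts at t = k*94 + 40 for k=0,1,2,...
Need k*94+40 < 635 → k < 6.330
k ∈ {0, ..., 6} → 7 starts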